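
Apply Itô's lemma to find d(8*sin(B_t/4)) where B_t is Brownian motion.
d(8*sin(B_t/4)) = (-sin(B_t/4)/4) dt + (2*cos(B_t/4)) dB_t

Itô's formula for f(B_t) gives d f(B_t) = f'(B_t) dB_t + (1/2) f''(B_t) dt. Compute derivatives of f(x) = 8*sin(x/4):
  f'(x)  = 2*cos(x/4)
  f''(x) = -sin(x/4)/2
Substitute x = B_t and multiply the f'' term by 1/2:
  drift     = (1/2) * (-sin(x/4)/2) evaluated at B_t = -sin(B_t/4)/4
  diffusion = (2*cos(x/4)) evaluated at B_t = 2*cos(B_t/4)
Therefore d(8*sin(B_t/4)) = (-sin(B_t/4)/4) dt + (2*cos(B_t/4)) dB_t.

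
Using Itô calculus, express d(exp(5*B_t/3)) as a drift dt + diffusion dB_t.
d(exp(5*B_t/3)) = (25*exp(5*B_t/3)/18) dt + (5*exp(5*B_t/3)/3) dB_t

Itô's formula for f(B_t) gives d f(B_t) = f'(B_t) dB_t + (1/2) f''(B_t) dt. Compute derivatives of f(x) = exp(5*x/3):
  f'(x)  = 5*exp(5*x/3)/3
  f''(x) = 25*exp(5*x/3)/9
Substitute x = B_t and multiply the f'' term by 1/2:
  drift     = (1/2) * (25*exp(5*x/3)/9) evaluated at B_t = 25*exp(5*B_t/3)/18
  diffusion = (5*exp(5*x/3)/3) evaluated at B_t = 5*exp(5*B_t/3)/3
Therefore d(exp(5*B_t/3)) = (25*exp(5*B_t/3)/18) dt + (5*exp(5*B_t/3)/3) dB_t.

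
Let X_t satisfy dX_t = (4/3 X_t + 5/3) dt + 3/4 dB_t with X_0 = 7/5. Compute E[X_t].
E[X_t] = 53*exp(4*t/3)/20 - 5/4

Taking expectations and using E[dB_t] = 0, the mean m(t) = E[X_t] satisfies the ODE m'(t) = a m(t) + b with m(0) = x_0. With a = 4/3, b = 5/3, x_0 = 7/5, the solution is
  m(t) = x_0 * exp(a t) + (b/a) * (exp(a t) - 1)
       = (7/5) * exp((4/3) t) + ((5/3)/(4/3)) * (exp((4/3) t) - 1)
       = 53*exp(4*t/3)/20 - 5/4.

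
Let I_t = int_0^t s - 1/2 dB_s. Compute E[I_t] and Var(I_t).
E[I_t] = 0; Var(I_t) = t*(4*t^2 - 6*t + 3)/12

The Itô integral of a deterministic integrand f(s) has mean 0 because each increment f(s) * (B_{s+ds} - B_s) has mean 0. By the Itô isometry:
  Var( int_0^t f(s) dB_s ) = E[ (int_0^t f(s) dB_s)^2 ] = int_0^t f(s)^2 ds.
Here f(s) = s - 1/2, so f(s)^2 = (2*s - 1)^2/4. Integrate:
  int_0^t ((2*s - 1)^2/4) ds = t*(4*t^2 - 6*t + 3)/12.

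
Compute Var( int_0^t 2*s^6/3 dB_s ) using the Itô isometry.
Var = 4*t^13/117

The Itô integral of a deterministic integrand f(s) has mean 0 because each increment f(s) * (B_{s+ds} - B_s) has mean 0. By the Itô isometry:
  Var( int_0^t f(s) dB_s ) = E[ (int_0^t f(s) dB_s)^2 ] = int_0^t f(s)^2 ds.
Here f(s) = 2*s^6/3, so f(s)^2 = 4*s^12/9. Integrate:
  int_0^t (4*s^12/9) ds = 4*t^13/117.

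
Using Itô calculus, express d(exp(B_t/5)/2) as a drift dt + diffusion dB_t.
d(exp(B_t/5)/2) = (exp(B_t/5)/100) dt + (exp(B_t/5)/10) dB_t

Itô's formula for f(B_t) gives d f(B_t) = f'(B_t) dB_t + (1/2) f''(B_t) dt. Compute derivatives of f(x) = exp(x/5)/2:
  f'(x)  = exp(x/5)/10
  f''(x) = exp(x/5)/50
Substitute x = B_t and multiply the f'' term by 1/2:
  drift     = (1/2) * (exp(x/5)/50) evaluated at B_t = exp(B_t/5)/100
  diffusion = (exp(x/5)/10) evaluated at B_t = exp(B_t/5)/10
Therefore d(exp(B_t/5)/2) = (exp(B_t/5)/100) dt + (exp(B_t/5)/10) dB_t.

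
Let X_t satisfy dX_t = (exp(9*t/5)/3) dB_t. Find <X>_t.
<X>_t = 5*exp(18*t/5)/162 - 5/162

For an Itô process dX_t = a(t) dt + b(t) dB_t, the quadratic variation is <X>_t = int_0^t b(s)^2 ds (the drift term does not contribute). Here b(s) = exp(9*s/5)/3, so
  b(s)^2 = exp(18*s/5)/9.
Integrating from 0 to t:
  <X>_t = int_0^t (exp(18*s/5)/9) ds = 5*exp(18*t/5)/162 - 5/162.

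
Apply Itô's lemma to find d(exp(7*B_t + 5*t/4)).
d(exp(7*B_t + 5*t/4)) = (103*exp(7*B_t + 5*t/4)/4) dt + (7*exp(7*B_t + 5*t/4)) dB_t

Itô's formula for f(t, x): d f(t, B_t) = (f_t + (1/2) f_xx) dt + f_x dB_t. Compute partials of f(t, x) = exp(5*t/4 + 7*x):
  f_t(t,x)  = 5*exp(5*t/4 + 7*x)/4
  f_x(t,x)  = 7*exp(5*t/4 + 7*x)
  f_xx(t,x) = 49*exp(5*t/4 + 7*x)
Assemble drift = f_t + (1/2) f_xx = 103*exp(5*t/4 + 7*x)/4 and diffusion = f_x = 7*exp(5*t/4 + 7*x). Substituting x = B_t:
  d(exp(7*B_t + 5*t/4)) = (103*exp(7*B_t + 5*t/4)/4) dt + (7*exp(7*B_t + 5*t/4)) dB_t.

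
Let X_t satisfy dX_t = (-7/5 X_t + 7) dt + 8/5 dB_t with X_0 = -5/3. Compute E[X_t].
E[X_t] = 5 - 20*exp(-7*t/5)/3

Taking expectations and using E[dB_t] = 0, the mean m(t) = E[X_t] satisfies the ODE m'(t) = a m(t) + b with m(0) = x_0. With a = -7/5, b = 7, x_0 = -5/3, the solution is
  m(t) = x_0 * exp(a t) + (b/a) * (exp(a t) - 1)
       = (-5/3) * exp((-7/5) t) + (7/(-7/5)) * (exp((-7/5) t) - 1)
       = 5 - 20*exp(-7*t/5)/3.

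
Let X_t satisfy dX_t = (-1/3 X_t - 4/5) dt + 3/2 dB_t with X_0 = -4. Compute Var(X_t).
Var(X_t) = 27/8 - 27*exp(-2*t/3)/8

The variance V(t) = Var(X_t) satisfies V'(t) = 2 a V(t) + c^2 with V(0) = 0 (drift coefficient is linear in X, diffusion is constant). With a = -1/3, c = 3/2, the solution is
  V(t) = (c^2 / (2 a)) * (exp(2 a t) - 1)
       = ((3/2)^2 / (2*(-1/3))) * (exp((-2/3) t) - 1)
       = 27/8 - 27*exp(-2*t/3)/8.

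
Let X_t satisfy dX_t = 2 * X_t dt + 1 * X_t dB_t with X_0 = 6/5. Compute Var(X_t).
Var(X_t) = 36*(exp(t) - 1)*exp(4*t)/25

For GBM dX = mu X dt + sigma X dB with X_0 = x_0, apply Itô to Y = log X: dY = (mu - sigma^2/2) dt + sigma dB, so Y_t = log(x_0) + (mu - sigma^2/2) t + sigma B_t and hence X_t = x_0 * exp((mu - sigma^2/2) t + sigma B_t).
With mu = 2, sigma = 1, x_0 = 6/5, this gives:
  X_t = 6/5 * exp((3/2) * t + (1) * B_t).
Since sigma*B_t ~ Normal(0, sigma^2 t), E[exp(sigma*B_t)] = exp(sigma^2 t / 2); so E[X_t] = x_0 * exp((mu - sigma^2/2) t) * exp(sigma^2 t / 2) = x_0 * exp(mu t) = 6*exp(2*t)/5.
Var(X_t) = E[X_t^2] - (E[X_t])^2 = x_0^2 * exp(2 mu t) * (exp(sigma^2 t) - 1) = 36*(exp(t) - 1)*exp(4*t)/25.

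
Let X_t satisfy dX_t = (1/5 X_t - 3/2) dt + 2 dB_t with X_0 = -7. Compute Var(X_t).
Var(X_t) = 10*exp(2*t/5) - 10

The variance V(t) = Var(X_t) satisfies V'(t) = 2 a V(t) + c^2 with V(0) = 0 (drift coefficient is linear in X, diffusion is constant). With a = 1/5, c = 2, the solution is
  V(t) = (c^2 / (2 a)) * (exp(2 a t) - 1)
       = (2^2 / (2*(1/5))) * (exp((2/5) t) - 1)
       = 10*exp(2*t/5) - 10.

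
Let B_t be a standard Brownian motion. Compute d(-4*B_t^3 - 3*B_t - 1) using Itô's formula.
d(-4*B_t^3 - 3*B_t - 1) = (-12*B_t) dt + (-12*B_t^2 - 3) dB_t

Itô's formula for f(B_t) gives d f(B_t) = f'(B_t) dB_t + (1/2) f''(B_t) dt. Compute derivatives of f(x) = -4*x^3 - 3*x - 1:
  f'(x)  = -12*x^2 - 3
  f''(x) = -24*x
Substitute x = B_t and multiply the f'' term by 1/2:
  drift     = (1/2) * (-24*x) evaluated at B_t = -12*B_t
  diffusion = (-12*x^2 - 3) evaluated at B_t = -12*B_t^2 - 3
Therefore d(-4*B_t^3 - 3*B_t - 1) = (-12*B_t) dt + (-12*B_t^2 - 3) dB_t.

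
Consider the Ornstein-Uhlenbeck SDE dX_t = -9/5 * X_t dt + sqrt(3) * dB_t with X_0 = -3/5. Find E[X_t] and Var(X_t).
E[X_t] = -3*exp(-9*t/5)/5; Var(X_t) = 5/6 - 5*exp(-18*t/5)/6

The OU SDE dX = -theta X dt + sigma dB admits the integrating factor exp(theta t): d(exp(theta t) X_t) = sigma exp(theta t) dB_t. Integrating from 0 to t:
  X_t = x_0 * exp(-theta t) + sigma * int_0^t exp(-theta (t-s)) dB_s.
The Itô integral has mean 0 and (by the Itô isometry) variance sigma^2 * int_0^t exp(-2 theta (t - s)) ds = sigma^2 * (1 - exp(-2 theta t)) / (2 theta).
With theta = 9/5, sigma = sqrt(3), x_0 = -3/5:
  E[X_t] = -3/5 * exp(-9/5 t) = -3*exp(-9*t/5)/5
  Var(X_t) = (sqrt(3))^2 * (1 - exp(-2*9/5 t)) / (2 * 9/5) = 5/6 - 5*exp(-18*t/5)/6.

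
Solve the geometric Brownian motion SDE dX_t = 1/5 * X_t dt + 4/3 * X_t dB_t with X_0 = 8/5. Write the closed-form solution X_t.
X_t = 8/5 * exp((-31/45) * t + (4/3) * B_t)

For GBM dX = mu X dt + sigma X dB with X_0 = x_0, apply Itô to Y = log X: dY = (mu - sigma^2/2) dt + sigma dB, so Y_t = log(x_0) + (mu - sigma^2/2) t + sigma B_t and hence X_t = x_0 * exp((mu - sigma^2/2) t + sigma B_t).
With mu = 1/5, sigma = 4/3, x_0 = 8/5, this gives:
  X_t = 8/5 * exp((-31/45) * t + (4/3) * B_t).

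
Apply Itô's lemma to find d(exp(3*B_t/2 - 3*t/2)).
d(exp(3*B_t/2 - 3*t/2)) = (-3*exp(3*B_t/2 - 3*t/2)/8) dt + (3*exp(3*B_t/2 - 3*t/2)/2) dB_t

Itô's formula for f(t, x): d f(t, B_t) = (f_t + (1/2) f_xx) dt + f_x dB_t. Compute partials of f(t, x) = exp(-3*t/2 + 3*x/2):
  f_t(t,x)  = -3*exp(-3*t/2 + 3*x/2)/2
  f_x(t,x)  = 3*exp(-3*t/2 + 3*x/2)/2
  f_xx(t,x) = 9*exp(-3*t/2 + 3*x/2)/4
Assemble drift = f_t + (1/2) f_xx = -3*exp(-3*t/2 + 3*x/2)/8 and diffusion = f_x = 3*exp(-3*t/2 + 3*x/2)/2. Substituting x = B_t:
  d(exp(3*B_t/2 - 3*t/2)) = (-3*exp(3*B_t/2 - 3*t/2)/8) dt + (3*exp(3*B_t/2 - 3*t/2)/2) dB_t.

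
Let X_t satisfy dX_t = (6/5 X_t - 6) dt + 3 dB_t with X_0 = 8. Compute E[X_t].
E[X_t] = 3*exp(6*t/5) + 5

Taking expectations and using E[dB_t] = 0, the mean m(t) = E[X_t] satisfies the ODE m'(t) = a m(t) + b with m(0) = x_0. With a = 6/5, b = -6, x_0 = 8, the solution is
  m(t) = x_0 * exp(a t) + (b/a) * (exp(a t) - 1)
       = 8 * exp((6/5) t) + ((-6)/(6/5)) * (exp((6/5) t) - 1)
       = 3*exp(6*t/5) + 5.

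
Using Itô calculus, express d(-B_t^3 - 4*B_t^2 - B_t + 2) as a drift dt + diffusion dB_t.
d(-B_t^3 - 4*B_t^2 - B_t + 2) = (-3*B_t - 4) dt + (-3*B_t^2 - 8*B_t - 1) dB_t

Itô's formula for f(B_t) gives d f(B_t) = f'(B_t) dB_t + (1/2) f''(B_t) dt. Compute derivatives of f(x) = -x^3 - 4*x^2 - x + 2:
  f'(x)  = -3*x^2 - 8*x - 1
  f''(x) = -6*x - 8
Substitute x = B_t and multiply the f'' term by 1/2:
  drift     = (1/2) * (-6*x - 8) evaluated at B_t = -3*B_t - 4
  diffusion = (-3*x^2 - 8*x - 1) evaluated at B_t = -3*B_t^2 - 8*B_t - 1
Therefore d(-B_t^3 - 4*B_t^2 - B_t + 2) = (-3*B_t - 4) dt + (-3*B_t^2 - 8*B_t - 1) dB_t.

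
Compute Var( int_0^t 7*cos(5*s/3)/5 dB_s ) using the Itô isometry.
Var = 49*t/50 + 147*sin(10*t/3)/500

The Itô integral of a deterministic integrand f(s) has mean 0 because each increment f(s) * (B_{s+ds} - B_s) has mean 0. By the Itô isometry:
  Var( int_0^t f(s) dB_s ) = E[ (int_0^t f(s) dB_s)^2 ] = int_0^t f(s)^2 ds.
Here f(s) = 7*cos(5*s/3)/5, so f(s)^2 = 49*cos(5*s/3)^2/25. Integrate:
  int_0^t (49*cos(5*s/3)^2/25) ds = 49*t/50 + 147*sin(10*t/3)/500.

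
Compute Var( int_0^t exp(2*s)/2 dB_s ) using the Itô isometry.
Var = exp(4*t)/16 - 1/16

The Itô integral of a deterministic integrand f(s) has mean 0 because each increment f(s) * (B_{s+ds} - B_s) has mean 0. By the Itô isometry:
  Var( int_0^t f(s) dB_s ) = E[ (int_0^t f(s) dB_s)^2 ] = int_0^t f(s)^2 ds.
Here f(s) = exp(2*s)/2, so f(s)^2 = exp(4*s)/4. Integrate:
  int_0^t (exp(4*s)/4) ds = exp(4*t)/16 - 1/16.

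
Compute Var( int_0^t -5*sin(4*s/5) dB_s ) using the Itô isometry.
Var = 25*t/2 - 125*sin(4*t/5)*cos(4*t/5)/8

The Itô integral of a deterministic integrand f(s) has mean 0 because each increment f(s) * (B_{s+ds} - B_s) has mean 0. By the Itô isometry:
  Var( int_0^t f(s) dB_s ) = E[ (int_0^t f(s) dB_s)^2 ] = int_0^t f(s)^2 ds.
Here f(s) = -5*sin(4*s/5), so f(s)^2 = 25*sin(4*s/5)^2. Integrate:
  int_0^t (25*sin(4*s/5)^2) ds = 25*t/2 - 125*sin(4*t/5)*cos(4*t/5)/8.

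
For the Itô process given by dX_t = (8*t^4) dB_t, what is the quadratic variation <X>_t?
<X>_t = 64*t^9/9

For an Itô process dX_t = a(t) dt + b(t) dB_t, the quadratic variation is <X>_t = int_0^t b(s)^2 ds (the drift term does not contribute). Here b(s) = 8*s^4, so
  b(s)^2 = 64*s^8.
Integrating from 0 to t:
  <X>_t = int_0^t (64*s^8) ds = 64*t^9/9.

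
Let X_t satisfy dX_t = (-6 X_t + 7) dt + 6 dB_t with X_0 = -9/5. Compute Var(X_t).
Var(X_t) = 3 - 3*exp(-12*t)

The variance V(t) = Var(X_t) satisfies V'(t) = 2 a V(t) + c^2 with V(0) = 0 (drift coefficient is linear in X, diffusion is constant). With a = -6, c = 6, the solution is
  V(t) = (c^2 / (2 a)) * (exp(2 a t) - 1)
       = (6^2 / (2*(-6))) * (exp((-12) t) - 1)
       = 3 - 3*exp(-12*t).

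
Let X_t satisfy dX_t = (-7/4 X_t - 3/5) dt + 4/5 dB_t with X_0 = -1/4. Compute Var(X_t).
Var(X_t) = 32/175 - 32*exp(-7*t/2)/175

The variance V(t) = Var(X_t) satisfies V'(t) = 2 a V(t) + c^2 with V(0) = 0 (drift coefficient is linear in X, diffusion is constant). With a = -7/4, c = 4/5, the solution is
  V(t) = (c^2 / (2 a)) * (exp(2 a t) - 1)
       = ((4/5)^2 / (2*(-7/4))) * (exp((-7/2) t) - 1)
       = 32/175 - 32*exp(-7*t/2)/175.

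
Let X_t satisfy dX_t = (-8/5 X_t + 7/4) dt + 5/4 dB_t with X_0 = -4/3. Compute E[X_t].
E[X_t] = 35/32 - 233*exp(-8*t/5)/96

Taking expectations and using E[dB_t] = 0, the mean m(t) = E[X_t] satisfies the ODE m'(t) = a m(t) + b with m(0) = x_0. With a = -8/5, b = 7/4, x_0 = -4/3, the solution is
  m(t) = x_0 * exp(a t) + (b/a) * (exp(a t) - 1)
       = (-4/3) * exp((-8/5) t) + ((7/4)/(-8/5)) * (exp((-8/5) t) - 1)
       = 35/32 - 233*exp(-8*t/5)/96.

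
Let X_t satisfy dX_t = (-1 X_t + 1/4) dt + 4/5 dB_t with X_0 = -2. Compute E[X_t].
E[X_t] = (exp(t) - 9)*exp(-t)/4

Taking expectations and using E[dB_t] = 0, the mean m(t) = E[X_t] satisfies the ODE m'(t) = a m(t) + b with m(0) = x_0. With a = -1, b = 1/4, x_0 = -2, the solution is
  m(t) = x_0 * exp(a t) + (b/a) * (exp(a t) - 1)
       = (-2) * exp((-1) t) + ((1/4)/(-1)) * (exp((-1) t) - 1)
       = (exp(t) - 9)*exp(-t)/4.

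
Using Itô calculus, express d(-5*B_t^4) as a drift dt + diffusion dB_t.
d(-5*B_t^4) = (-30*B_t^2) dt + (-20*B_t^3) dB_t

Itô's formula for f(B_t) gives d f(B_t) = f'(B_t) dB_t + (1/2) f''(B_t) dt. Compute derivatives of f(x) = -5*x^4:
  f'(x)  = -20*x^3
  f''(x) = -60*x^2
Substitute x = B_t and multiply the f'' term by 1/2:
  drift     = (1/2) * (-60*x^2) evaluated at B_t = -30*B_t^2
  diffusion = (-20*x^3) evaluated at B_t = -20*B_t^3
Therefore d(-5*B_t^4) = (-30*B_t^2) dt + (-20*B_t^3) dB_t.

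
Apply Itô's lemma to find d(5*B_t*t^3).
d(5*B_t*t^3) = (15*B_t*t^2) dt + (5*t^3) dB_t

Itô's formula for f(t, x): d f(t, B_t) = (f_t + (1/2) f_xx) dt + f_x dB_t. Compute partials of f(t, x) = 5*t^3*x:
  f_t(t,x)  = 15*t^2*x
  f_x(t,x)  = 5*t^3
  f_xx(t,x) = 0
Assemble drift = f_t + (1/2) f_xx = 15*t^2*x and diffusion = f_x = 5*t^3. Substituting x = B_t:
  d(5*B_t*t^3) = (15*B_t*t^2) dt + (5*t^3) dB_t.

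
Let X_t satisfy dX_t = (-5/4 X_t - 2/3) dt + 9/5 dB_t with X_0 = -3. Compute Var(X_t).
Var(X_t) = 162/125 - 162*exp(-5*t/2)/125

The variance V(t) = Var(X_t) satisfies V'(t) = 2 a V(t) + c^2 with V(0) = 0 (drift coefficient is linear in X, diffusion is constant). With a = -5/4, c = 9/5, the solution is
  V(t) = (c^2 / (2 a)) * (exp(2 a t) - 1)
       = ((9/5)^2 / (2*(-5/4))) * (exp((-5/2) t) - 1)
       = 162/125 - 162*exp(-5*t/2)/125.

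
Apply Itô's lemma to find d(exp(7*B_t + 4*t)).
d(exp(7*B_t + 4*t)) = (57*exp(7*B_t + 4*t)/2) dt + (7*exp(7*B_t + 4*t)) dB_t

Itô's formula for f(t, x): d f(t, B_t) = (f_t + (1/2) f_xx) dt + f_x dB_t. Compute partials of f(t, x) = exp(4*t + 7*x):
  f_t(t,x)  = 4*exp(4*t + 7*x)
  f_x(t,x)  = 7*exp(4*t + 7*x)
  f_xx(t,x) = 49*exp(4*t + 7*x)
Assemble drift = f_t + (1/2) f_xx = 57*exp(4*t + 7*x)/2 and diffusion = f_x = 7*exp(4*t + 7*x). Substituting x = B_t:
  d(exp(7*B_t + 4*t)) = (57*exp(7*B_t + 4*t)/2) dt + (7*exp(7*B_t + 4*t)) dB_t.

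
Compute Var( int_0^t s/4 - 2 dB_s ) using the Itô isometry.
Var = t*(t^2 - 24*t + 192)/48

The Itô integral of a deterministic integrand f(s) has mean 0 because each increment f(s) * (B_{s+ds} - B_s) has mean 0. By the Itô isometry:
  Var( int_0^t f(s) dB_s ) = E[ (int_0^t f(s) dB_s)^2 ] = int_0^t f(s)^2 ds.
Here f(s) = s/4 - 2, so f(s)^2 = (s - 8)^2/16. Integrate:
  int_0^t ((s - 8)^2/16) ds = t*(t^2 - 24*t + 192)/48.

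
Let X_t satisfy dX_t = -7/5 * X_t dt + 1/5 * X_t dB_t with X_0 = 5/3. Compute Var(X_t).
Var(X_t) = (25*exp(t/25) - 25)*exp(-14*t/5)/9

For GBM dX = mu X dt + sigma X dB with X_0 = x_0, apply Itô to Y = log X: dY = (mu - sigma^2/2) dt + sigma dB, so Y_t = log(x_0) + (mu - sigma^2/2) t + sigma B_t and hence X_t = x_0 * exp((mu - sigma^2/2) t + sigma B_t).
With mu = -7/5, sigma = 1/5, x_0 = 5/3, this gives:
  X_t = 5/3 * exp((-71/50) * t + (1/5) * B_t).
Since sigma*B_t ~ Normal(0, sigma^2 t), E[exp(sigma*B_t)] = exp(sigma^2 t / 2); so E[X_t] = x_0 * exp((mu - sigma^2/2) t) * exp(sigma^2 t / 2) = x_0 * exp(mu t) = 5*exp(-7*t/5)/3.
Var(X_t) = E[X_t^2] - (E[X_t])^2 = x_0^2 * exp(2 mu t) * (exp(sigma^2 t) - 1) = (25*exp(t/25) - 25)*exp(-14*t/5)/9.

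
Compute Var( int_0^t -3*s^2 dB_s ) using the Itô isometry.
Var = 9*t^5/5

The Itô integral of a deterministic integrand f(s) has mean 0 because each increment f(s) * (B_{s+ds} - B_s) has mean 0. By the Itô isometry:
  Var( int_0^t f(s) dB_s ) = E[ (int_0^t f(s) dB_s)^2 ] = int_0^t f(s)^2 ds.
Here f(s) = -3*s^2, so f(s)^2 = 9*s^4. Integrate:
  int_0^t (9*s^4) ds = 9*t^5/5.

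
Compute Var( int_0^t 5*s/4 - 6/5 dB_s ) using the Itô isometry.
Var = t*(625*t^2 - 1800*t + 1728)/1200

The Itô integral of a deterministic integrand f(s) has mean 0 because each increment f(s) * (B_{s+ds} - B_s) has mean 0. By the Itô isometry:
  Var( int_0^t f(s) dB_s ) = E[ (int_0^t f(s) dB_s)^2 ] = int_0^t f(s)^2 ds.
Here f(s) = 5*s/4 - 6/5, so f(s)^2 = (25*s - 24)^2/400. Integrate:
  int_0^t ((25*s - 24)^2/400) ds = t*(625*t^2 - 1800*t + 1728)/1200.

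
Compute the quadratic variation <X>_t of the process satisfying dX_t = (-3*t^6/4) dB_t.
<X>_t = 9*t^13/208

For an Itô process dX_t = a(t) dt + b(t) dB_t, the quadratic variation is <X>_t = int_0^t b(s)^2 ds (the drift term does not contribute). Here b(s) = -3*s^6/4, so
  b(s)^2 = 9*s^12/16.
Integrating from 0 to t:
  <X>_t = int_0^t (9*s^12/16) ds = 9*t^13/208.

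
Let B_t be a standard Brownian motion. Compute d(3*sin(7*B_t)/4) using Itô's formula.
d(3*sin(7*B_t)/4) = (-147*sin(7*B_t)/8) dt + (21*cos(7*B_t)/4) dB_t

Itô's formula for f(B_t) gives d f(B_t) = f'(B_t) dB_t + (1/2) f''(B_t) dt. Compute derivatives of f(x) = 3*sin(7*x)/4:
  f'(x)  = 21*cos(7*x)/4
  f''(x) = -147*sin(7*x)/4
Substitute x = B_t and multiply the f'' term by 1/2:
  drift     = (1/2) * (-147*sin(7*x)/4) evaluated at B_t = -147*sin(7*B_t)/8
  diffusion = (21*cos(7*x)/4) evaluated at B_t = 21*cos(7*B_t)/4
Therefore d(3*sin(7*B_t)/4) = (-147*sin(7*B_t)/8) dt + (21*cos(7*B_t)/4) dB_t.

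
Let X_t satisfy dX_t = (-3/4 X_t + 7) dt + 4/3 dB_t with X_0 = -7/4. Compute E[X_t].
E[X_t] = 28/3 - 133*exp(-3*t/4)/12

Taking expectations and using E[dB_t] = 0, the mean m(t) = E[X_t] satisfies the ODE m'(t) = a m(t) + b with m(0) = x_0. With a = -3/4, b = 7, x_0 = -7/4, the solution is
  m(t) = x_0 * exp(a t) + (b/a) * (exp(a t) - 1)
       = (-7/4) * exp((-3/4) t) + (7/(-3/4)) * (exp((-3/4) t) - 1)
       = 28/3 - 133*exp(-3*t/4)/12.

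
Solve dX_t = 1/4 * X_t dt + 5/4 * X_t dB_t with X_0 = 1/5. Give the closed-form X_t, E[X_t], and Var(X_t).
X_t = 1/5 * exp((-17/32) t + (5/4) B_t); E[X_t] = exp(t/4)/5; Var(X_t) = (exp(25*t/16) - 1)*exp(t/2)/25

For GBM dX = mu X dt + sigma X dB with X_0 = x_0, apply Itô to Y = log X: dY = (mu - sigma^2/2) dt + sigma dB, so Y_t = log(x_0) + (mu - sigma^2/2) t + sigma B_t and hence X_t = x_0 * exp((mu - sigma^2/2) t + sigma B_t).
With mu = 1/4, sigma = 5/4, x_0 = 1/5, this gives:
  X_t = 1/5 * exp((-17/32) * t + (5/4) * B_t).
Since sigma*B_t ~ Normal(0, sigma^2 t), E[exp(sigma*B_t)] = exp(sigma^2 t / 2); so E[X_t] = x_0 * exp((mu - sigma^2/2) t) * exp(sigma^2 t / 2) = x_0 * exp(mu t) = exp(t/4)/5.
Var(X_t) = E[X_t^2] - (E[X_t])^2 = x_0^2 * exp(2 mu t) * (exp(sigma^2 t) - 1) = (exp(25*t/16) - 1)*exp(t/2)/25.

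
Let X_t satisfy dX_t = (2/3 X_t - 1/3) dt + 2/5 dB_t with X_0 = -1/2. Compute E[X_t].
E[X_t] = 1/2 - exp(2*t/3)

Taking expectations and using E[dB_t] = 0, the mean m(t) = E[X_t] satisfies the ODE m'(t) = a m(t) + b with m(0) = x_0. With a = 2/3, b = -1/3, x_0 = -1/2, the solution is
  m(t) = x_0 * exp(a t) + (b/a) * (exp(a t) - 1)
       = (-1/2) * exp((2/3) t) + ((-1/3)/(2/3)) * (exp((2/3) t) - 1)
       = 1/2 - exp(2*t/3).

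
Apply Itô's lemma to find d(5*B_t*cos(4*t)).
d(5*B_t*cos(4*t)) = (-20*B_t*sin(4*t)) dt + (5*cos(4*t)) dB_t

Itô's formula for f(t, x): d f(t, B_t) = (f_t + (1/2) f_xx) dt + f_x dB_t. Compute partials of f(t, x) = 5*x*cos(4*t):
  f_t(t,x)  = -20*x*sin(4*t)
  f_x(t,x)  = 5*cos(4*t)
  f_xx(t,x) = 0
Assemble drift = f_t + (1/2) f_xx = -20*x*sin(4*t) and diffusion = f_x = 5*cos(4*t). Substituting x = B_t:
  d(5*B_t*cos(4*t)) = (-20*B_t*sin(4*t)) dt + (5*cos(4*t)) dB_t.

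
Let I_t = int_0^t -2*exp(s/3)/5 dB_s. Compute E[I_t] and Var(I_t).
E[I_t] = 0; Var(I_t) = 6*exp(2*t/3)/25 - 6/25

The Itô integral of a deterministic integrand f(s) has mean 0 because each increment f(s) * (B_{s+ds} - B_s) has mean 0. By the Itô isometry:
  Var( int_0^t f(s) dB_s ) = E[ (int_0^t f(s) dB_s)^2 ] = int_0^t f(s)^2 ds.
Here f(s) = -2*exp(s/3)/5, so f(s)^2 = 4*exp(2*s/3)/25. Integrate:
  int_0^t (4*exp(2*s/3)/25) ds = 6*exp(2*t/3)/25 - 6/25.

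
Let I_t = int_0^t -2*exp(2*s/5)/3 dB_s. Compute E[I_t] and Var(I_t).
E[I_t] = 0; Var(I_t) = 5*exp(4*t/5)/9 - 5/9

The Itô integral of a deterministic integrand f(s) has mean 0 because each increment f(s) * (B_{s+ds} - B_s) has mean 0. By the Itô isometry:
  Var( int_0^t f(s) dB_s ) = E[ (int_0^t f(s) dB_s)^2 ] = int_0^t f(s)^2 ds.
Here f(s) = -2*exp(2*s/5)/3, so f(s)^2 = 4*exp(4*s/5)/9. Integrate:
  int_0^t (4*exp(4*s/5)/9) ds = 5*exp(4*t/5)/9 - 5/9.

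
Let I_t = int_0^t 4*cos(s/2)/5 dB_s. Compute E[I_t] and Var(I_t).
E[I_t] = 0; Var(I_t) = 8*t/25 + 8*sin(t)/25

The Itô integral of a deterministic integrand f(s) has mean 0 because each increment f(s) * (B_{s+ds} - B_s) has mean 0. By the Itô isometry:
  Var( int_0^t f(s) dB_s ) = E[ (int_0^t f(s) dB_s)^2 ] = int_0^t f(s)^2 ds.
Here f(s) = 4*cos(s/2)/5, so f(s)^2 = 16*cos(s/2)^2/25. Integrate:
  int_0^t (16*cos(s/2)^2/25) ds = 8*t/25 + 8*sin(t)/25.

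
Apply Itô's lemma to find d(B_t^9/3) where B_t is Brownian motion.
d(B_t^9/3) = (12*B_t^7) dt + (3*B_t^8) dB_t

Itô's formula for f(B_t) gives d f(B_t) = f'(B_t) dB_t + (1/2) f''(B_t) dt. Compute derivatives of f(x) = x^9/3:
  f'(x)  = 3*x^8
  f''(x) = 24*x^7
Substitute x = B_t and multiply the f'' term by 1/2:
  drift     = (1/2) * (24*x^7) evaluated at B_t = 12*B_t^7
  diffusion = (3*x^8) evaluated at B_t = 3*B_t^8
Therefore d(B_t^9/3) = (12*B_t^7) dt + (3*B_t^8) dB_t.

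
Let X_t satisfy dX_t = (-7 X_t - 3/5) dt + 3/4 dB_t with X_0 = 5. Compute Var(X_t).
Var(X_t) = 9/224 - 9*exp(-14*t)/224

The variance V(t) = Var(X_t) satisfies V'(t) = 2 a V(t) + c^2 with V(0) = 0 (drift coefficient is linear in X, diffusion is constant). With a = -7, c = 3/4, the solution is
  V(t) = (c^2 / (2 a)) * (exp(2 a t) - 1)
       = ((3/4)^2 / (2*(-7))) * (exp((-14) t) - 1)
       = 9/224 - 9*exp(-14*t)/224.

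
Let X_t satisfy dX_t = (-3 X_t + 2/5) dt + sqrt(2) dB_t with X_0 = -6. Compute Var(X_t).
Var(X_t) = 1/3 - exp(-6*t)/3

The variance V(t) = Var(X_t) satisfies V'(t) = 2 a V(t) + c^2 with V(0) = 0 (drift coefficient is linear in X, diffusion is constant). With a = -3, c = sqrt(2), the solution is
  V(t) = (c^2 / (2 a)) * (exp(2 a t) - 1)
       = (sqrt(2)^2 / (2*(-3))) * (exp((-6) t) - 1)
       = 1/3 - exp(-6*t)/3.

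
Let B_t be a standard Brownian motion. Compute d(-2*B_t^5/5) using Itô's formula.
d(-2*B_t^5/5) = (-4*B_t^3) dt + (-2*B_t^4) dB_t

Itô's formula for f(B_t) gives d f(B_t) = f'(B_t) dB_t + (1/2) f''(B_t) dt. Compute derivatives of f(x) = -2*x^5/5:
  f'(x)  = -2*x^4
  f''(x) = -8*x^3
Substitute x = B_t and multiply the f'' term by 1/2:
  drift     = (1/2) * (-8*x^3) evaluated at B_t = -4*B_t^3
  diffusion = (-2*x^4) evaluated at B_t = -2*B_t^4
Therefore d(-2*B_t^5/5) = (-4*B_t^3) dt + (-2*B_t^4) dB_t.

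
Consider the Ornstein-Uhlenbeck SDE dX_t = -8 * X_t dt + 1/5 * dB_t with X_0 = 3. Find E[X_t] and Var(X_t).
E[X_t] = 3*exp(-8*t); Var(X_t) = 1/400 - exp(-16*t)/400

The OU SDE dX = -theta X dt + sigma dB admits the integrating factor exp(theta t): d(exp(theta t) X_t) = sigma exp(theta t) dB_t. Integrating from 0 to t:
  X_t = x_0 * exp(-theta t) + sigma * int_0^t exp(-theta (t-s)) dB_s.
The Itô integral has mean 0 and (by the Itô isometry) variance sigma^2 * int_0^t exp(-2 theta (t - s)) ds = sigma^2 * (1 - exp(-2 theta t)) / (2 theta).
With theta = 8, sigma = 1/5, x_0 = 3:
  E[X_t] = 3 * exp(-8 t) = 3*exp(-8*t)
  Var(X_t) = (1/5)^2 * (1 - exp(-2*8 t)) / (2 * 8) = 1/400 - exp(-16*t)/400.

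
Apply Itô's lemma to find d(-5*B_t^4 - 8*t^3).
d(-5*B_t^4 - 8*t^3) = (-30*B_t^2 - 24*t^2) dt + (-20*B_t^3) dB_t

Itô's formula for f(t, x): d f(t, B_t) = (f_t + (1/2) f_xx) dt + f_x dB_t. Compute partials of f(t, x) = -8*t^3 - 5*x^4:
  f_t(t,x)  = -24*t^2
  f_x(t,x)  = -20*x^3
  f_xx(t,x) = -60*x^2
Assemble drift = f_t + (1/2) f_xx = -24*t^2 - 30*x^2 and diffusion = f_x = -20*x^3. Substituting x = B_t:
  d(-5*B_t^4 - 8*t^3) = (-30*B_t^2 - 24*t^2) dt + (-20*B_t^3) dB_t.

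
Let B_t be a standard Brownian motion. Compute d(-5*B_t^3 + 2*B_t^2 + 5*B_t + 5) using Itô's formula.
d(-5*B_t^3 + 2*B_t^2 + 5*B_t + 5) = (2 - 15*B_t) dt + (-15*B_t^2 + 4*B_t + 5) dB_t

Itô's formula for f(B_t) gives d f(B_t) = f'(B_t) dB_t + (1/2) f''(B_t) dt. Compute derivatives of f(x) = -5*x^3 + 2*x^2 + 5*x + 5:
  f'(x)  = -15*x^2 + 4*x + 5
  f''(x) = 4 - 30*x
Substitute x = B_t and multiply the f'' term by 1/2:
  drift     = (1/2) * (4 - 30*x) evaluated at B_t = 2 - 15*B_t
  diffusion = (-15*x^2 + 4*x + 5) evaluated at B_t = -15*B_t^2 + 4*B_t + 5
Therefore d(-5*B_t^3 + 2*B_t^2 + 5*B_t + 5) = (2 - 15*B_t) dt + (-15*B_t^2 + 4*B_t + 5) dB_t.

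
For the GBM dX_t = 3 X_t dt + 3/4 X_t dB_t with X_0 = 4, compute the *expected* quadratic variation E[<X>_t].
E[<X>_t] = 48*exp(105*t/16)/35 - 48/35

<X>_t = int_0^t ((3/4) * X_s)^2 ds. Taking expectation inside the integral: E[<X>_t] = (3/4)^2 * int_0^t E[X_s^2] ds. For GBM, E[X_s^2] = x_0^2 * exp((2 mu + sigma^2) s). Integrating:
  E[<X>_t] = (3/4)^2 * 4^2 * (exp((2*3 + (3/4)^2) t) - 1) / (2*3 + (3/4)^2)
           = (3/4)^2 * 4^2 * (exp((105/16) t) - 1) / (105/16) = 48*exp(105*t/16)/35 - 48/35.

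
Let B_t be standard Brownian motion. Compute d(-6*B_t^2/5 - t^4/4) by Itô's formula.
d(-6*B_t^2/5 - t^4/4) = (-t^3 - 6/5) dt + (-12*B_t/5) dB_t

Itô's formula for f(t, x): d f(t, B_t) = (f_t + (1/2) f_xx) dt + f_x dB_t. Compute partials of f(t, x) = -t^4/4 - 6*x^2/5:
  f_t(t,x)  = -t^3
  f_x(t,x)  = -12*x/5
  f_xx(t,x) = -12/5
Assemble drift = f_t + (1/2) f_xx = -t^3 - 6/5 and diffusion = f_x = -12*x/5. Substituting x = B_t:
  d(-6*B_t^2/5 - t^4/4) = (-t^3 - 6/5) dt + (-12*B_t/5) dB_t.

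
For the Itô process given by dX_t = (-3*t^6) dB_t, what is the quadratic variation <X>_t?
<X>_t = 9*t^13/13

For an Itô process dX_t = a(t) dt + b(t) dB_t, the quadratic variation is <X>_t = int_0^t b(s)^2 ds (the drift term does not contribute). Here b(s) = -3*s^6, so
  b(s)^2 = 9*s^12.
Integrating from 0 to t:
  <X>_t = int_0^t (9*s^12) ds = 9*t^13/13.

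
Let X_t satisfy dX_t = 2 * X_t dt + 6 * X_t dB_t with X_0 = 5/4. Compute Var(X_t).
Var(X_t) = 25*(exp(36*t) - 1)*exp(4*t)/16

For GBM dX = mu X dt + sigma X dB with X_0 = x_0, apply Itô to Y = log X: dY = (mu - sigma^2/2) dt + sigma dB, so Y_t = log(x_0) + (mu - sigma^2/2) t + sigma B_t and hence X_t = x_0 * exp((mu - sigma^2/2) t + sigma B_t).
With mu = 2, sigma = 6, x_0 = 5/4, this gives:
  X_t = 5/4 * exp((-16) * t + (6) * B_t).
Since sigma*B_t ~ Normal(0, sigma^2 t), E[exp(sigma*B_t)] = exp(sigma^2 t / 2); so E[X_t] = x_0 * exp((mu - sigma^2/2) t) * exp(sigma^2 t / 2) = x_0 * exp(mu t) = 5*exp(2*t)/4.
Var(X_t) = E[X_t^2] - (E[X_t])^2 = x_0^2 * exp(2 mu t) * (exp(sigma^2 t) - 1) = 25*(exp(36*t) - 1)*exp(4*t)/16.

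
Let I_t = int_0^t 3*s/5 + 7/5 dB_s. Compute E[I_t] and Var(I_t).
E[I_t] = 0; Var(I_t) = t*(3*t^2 + 21*t + 49)/25

The Itô integral of a deterministic integrand f(s) has mean 0 because each increment f(s) * (B_{s+ds} - B_s) has mean 0. By the Itô isometry:
  Var( int_0^t f(s) dB_s ) = E[ (int_0^t f(s) dB_s)^2 ] = int_0^t f(s)^2 ds.
Here f(s) = 3*s/5 + 7/5, so f(s)^2 = (3*s + 7)^2/25. Integrate:
  int_0^t ((3*s + 7)^2/25) ds = t*(3*t^2 + 21*t + 49)/25.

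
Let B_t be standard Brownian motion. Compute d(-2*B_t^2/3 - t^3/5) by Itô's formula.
d(-2*B_t^2/3 - t^3/5) = (-3*t^2/5 - 2/3) dt + (-4*B_t/3) dB_t

Itô's formula for f(t, x): d f(t, B_t) = (f_t + (1/2) f_xx) dt + f_x dB_t. Compute partials of f(t, x) = -t^3/5 - 2*x^2/3:
  f_t(t,x)  = -3*t^2/5
  f_x(t,x)  = -4*x/3
  f_xx(t,x) = -4/3
Assemble drift = f_t + (1/2) f_xx = -3*t^2/5 - 2/3 and diffusion = f_x = -4*x/3. Substituting x = B_t:
  d(-2*B_t^2/3 - t^3/5) = (-3*t^2/5 - 2/3) dt + (-4*B_t/3) dB_t.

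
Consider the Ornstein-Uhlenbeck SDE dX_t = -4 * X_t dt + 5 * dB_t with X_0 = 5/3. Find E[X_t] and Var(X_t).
E[X_t] = 5*exp(-4*t)/3; Var(X_t) = 25/8 - 25*exp(-8*t)/8

The OU SDE dX = -theta X dt + sigma dB admits the integrating factor exp(theta t): d(exp(theta t) X_t) = sigma exp(theta t) dB_t. Integrating from 0 to t:
  X_t = x_0 * exp(-theta t) + sigma * int_0^t exp(-theta (t-s)) dB_s.
The Itô integral has mean 0 and (by the Itô isometry) variance sigma^2 * int_0^t exp(-2 theta (t - s)) ds = sigma^2 * (1 - exp(-2 theta t)) / (2 theta).
With theta = 4, sigma = 5, x_0 = 5/3:
  E[X_t] = 5/3 * exp(-4 t) = 5*exp(-4*t)/3
  Var(X_t) = (5)^2 * (1 - exp(-2*4 t)) / (2 * 4) = 25/8 - 25*exp(-8*t)/8.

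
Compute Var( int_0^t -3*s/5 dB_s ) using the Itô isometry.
Var = 3*t^3/25

The Itô integral of a deterministic integrand f(s) has mean 0 because each increment f(s) * (B_{s+ds} - B_s) has mean 0. By the Itô isometry:
  Var( int_0^t f(s) dB_s ) = E[ (int_0^t f(s) dB_s)^2 ] = int_0^t f(s)^2 ds.
Here f(s) = -3*s/5, so f(s)^2 = 9*s^2/25. Integrate:
  int_0^t (9*s^2/25) ds = 3*t^3/25.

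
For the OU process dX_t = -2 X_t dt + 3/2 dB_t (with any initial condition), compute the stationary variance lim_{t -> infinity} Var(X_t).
lim Var(X_t) = 9/16

The OU SDE dX = -theta X dt + sigma dB admits the integrating factor exp(theta t): d(exp(theta t) X_t) = sigma exp(theta t) dB_t. Integrating from 0 to t gives X_t = x_0 * exp(-theta t) + sigma * int_0^t exp(-theta (t-s)) dB_s for any initial x_0. The Itô integral has variance (by the Itô isometry) sigma^2 * int_0^t exp(-2 theta (t - s)) ds = sigma^2 * (1 - exp(-2 theta t)) / (2 theta), independent of x_0.
With theta = 2, sigma = 3/2:
  Var(X_t) = (3/2)^2 * (1 - exp(-2*2 t)) / (2 * 2) = 9/16 - 9*exp(-4*t)/16.
As t -> infinity, exp(-2*2 t) -> 0, so the stationary variance is sigma^2 / (2 theta) = 9/16.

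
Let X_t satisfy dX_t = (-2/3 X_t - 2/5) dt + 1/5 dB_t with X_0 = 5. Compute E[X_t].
E[X_t] = -3/5 + 28*exp(-2*t/3)/5

Taking expectations and using E[dB_t] = 0, the mean m(t) = E[X_t] satisfies the ODE m'(t) = a m(t) + b with m(0) = x_0. With a = -2/3, b = -2/5, x_0 = 5, the solution is
  m(t) = x_0 * exp(a t) + (b/a) * (exp(a t) - 1)
       = 5 * exp((-2/3) t) + ((-2/5)/(-2/3)) * (exp((-2/3) t) - 1)
       = -3/5 + 28*exp(-2*t/3)/5.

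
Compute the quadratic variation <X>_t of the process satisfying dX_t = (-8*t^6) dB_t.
<X>_t = 64*t^13/13

For an Itô process dX_t = a(t) dt + b(t) dB_t, the quadratic variation is <X>_t = int_0^t b(s)^2 ds (the drift term does not contribute). Here b(s) = -8*s^6, so
  b(s)^2 = 64*s^12.
Integrating from 0 to t:
  <X>_t = int_0^t (64*s^12) ds = 64*t^13/13.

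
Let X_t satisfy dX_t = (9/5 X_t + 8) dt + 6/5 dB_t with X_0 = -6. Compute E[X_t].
E[X_t] = -14*exp(9*t/5)/9 - 40/9

Taking expectations and using E[dB_t] = 0, the mean m(t) = E[X_t] satisfies the ODE m'(t) = a m(t) + b with m(0) = x_0. With a = 9/5, b = 8, x_0 = -6, the solution is
  m(t) = x_0 * exp(a t) + (b/a) * (exp(a t) - 1)
       = (-6) * exp((9/5) t) + (8/(9/5)) * (exp((9/5) t) - 1)
       = -14*exp(9*t/5)/9 - 40/9.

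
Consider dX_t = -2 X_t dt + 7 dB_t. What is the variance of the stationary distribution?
lim Var(X_t) = 49/4

The OU SDE dX = -theta X dt + sigma dB admits the integrating factor exp(theta t): d(exp(theta t) X_t) = sigma exp(theta t) dB_t. Integrating from 0 to t gives X_t = x_0 * exp(-theta t) + sigma * int_0^t exp(-theta (t-s)) dB_s for any initial x_0. The Itô integral has variance (by the Itô isometry) sigma^2 * int_0^t exp(-2 theta (t - s)) ds = sigma^2 * (1 - exp(-2 theta t)) / (2 theta), independent of x_0.
With theta = 2, sigma = 7:
  Var(X_t) = (7)^2 * (1 - exp(-2*2 t)) / (2 * 2) = 49/4 - 49*exp(-4*t)/4.
As t -> infinity, exp(-2*2 t) -> 0, so the stationary variance is sigma^2 / (2 theta) = 49/4.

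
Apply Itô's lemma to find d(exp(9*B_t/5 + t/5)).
d(exp(9*B_t/5 + t/5)) = (91*exp(9*B_t/5 + t/5)/50) dt + (9*exp(9*B_t/5 + t/5)/5) dB_t

Itô's formula for f(t, x): d f(t, B_t) = (f_t + (1/2) f_xx) dt + f_x dB_t. Compute partials of f(t, x) = exp(t/5 + 9*x/5):
  f_t(t,x)  = exp(t/5 + 9*x/5)/5
  f_x(t,x)  = 9*exp(t/5 + 9*x/5)/5
  f_xx(t,x) = 81*exp(t/5 + 9*x/5)/25
Assemble drift = f_t + (1/2) f_xx = 91*exp(t/5 + 9*x/5)/50 and diffusion = f_x = 9*exp(t/5 + 9*x/5)/5. Substituting x = B_t:
  d(exp(9*B_t/5 + t/5)) = (91*exp(9*B_t/5 + t/5)/50) dt + (9*exp(9*B_t/5 + t/5)/5) dB_t.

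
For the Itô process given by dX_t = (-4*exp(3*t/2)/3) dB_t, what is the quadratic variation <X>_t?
<X>_t = 16*exp(3*t)/27 - 16/27

For an Itô process dX_t = a(t) dt + b(t) dB_t, the quadratic variation is <X>_t = int_0^t b(s)^2 ds (the drift term does not contribute). Here b(s) = -4*exp(3*s/2)/3, so
  b(s)^2 = 16*exp(3*s)/9.
Integrating from 0 to t:
  <X>_t = int_0^t (16*exp(3*s)/9) ds = 16*exp(3*t)/27 - 16/27.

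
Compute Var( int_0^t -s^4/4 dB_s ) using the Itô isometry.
Var = t^9/144

The Itô integral of a deterministic integrand f(s) has mean 0 because each increment f(s) * (B_{s+ds} - B_s) has mean 0. By the Itô isometry:
  Var( int_0^t f(s) dB_s ) = E[ (int_0^t f(s) dB_s)^2 ] = int_0^t f(s)^2 ds.
Here f(s) = -s^4/4, so f(s)^2 = s^8/16. Integrate:
  int_0^t (s^8/16) ds = t^9/144.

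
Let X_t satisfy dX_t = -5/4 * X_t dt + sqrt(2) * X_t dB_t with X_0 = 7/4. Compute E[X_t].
E[X_t] = 7*exp(-5*t/4)/4

For GBM dX = mu X dt + sigma X dB with X_0 = x_0, apply Itô to Y = log X: dY = (mu - sigma^2/2) dt + sigma dB, so Y_t = log(x_0) + (mu - sigma^2/2) t + sigma B_t and hence X_t = x_0 * exp((mu - sigma^2/2) t + sigma B_t).
With mu = -5/4, sigma = sqrt(2), x_0 = 7/4, this gives:
  X_t = 7/4 * exp((-9/4) * t + (sqrt(2)) * B_t).
Since sigma*B_t ~ Normal(0, sigma^2 t), E[exp(sigma*B_t)] = exp(sigma^2 t / 2); so E[X_t] = x_0 * exp((mu - sigma^2/2) t) * exp(sigma^2 t / 2) = x_0 * exp(mu t) = 7*exp(-5*t/4)/4.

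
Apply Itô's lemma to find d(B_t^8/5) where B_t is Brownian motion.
d(B_t^8/5) = (28*B_t^6/5) dt + (8*B_t^7/5) dB_t

Itô's formula for f(B_t) gives d f(B_t) = f'(B_t) dB_t + (1/2) f''(B_t) dt. Compute derivatives of f(x) = x^8/5:
  f'(x)  = 8*x^7/5
  f''(x) = 56*x^6/5
Substitute x = B_t and multiply the f'' term by 1/2:
  drift     = (1/2) * (56*x^6/5) evaluated at B_t = 28*B_t^6/5
  diffusion = (8*x^7/5) evaluated at B_t = 8*B_t^7/5
Therefore d(B_t^8/5) = (28*B_t^6/5) dt + (8*B_t^7/5) dB_t.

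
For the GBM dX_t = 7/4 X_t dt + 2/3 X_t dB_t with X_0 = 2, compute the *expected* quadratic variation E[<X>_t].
E[<X>_t] = 32*exp(71*t/18)/71 - 32/71

<X>_t = int_0^t ((2/3) * X_s)^2 ds. Taking expectation inside the integral: E[<X>_t] = (2/3)^2 * int_0^t E[X_s^2] ds. For GBM, E[X_s^2] = x_0^2 * exp((2 mu + sigma^2) s). Integrating:
  E[<X>_t] = (2/3)^2 * 2^2 * (exp((2*(7/4) + (2/3)^2) t) - 1) / (2*(7/4) + (2/3)^2)
           = (2/3)^2 * 2^2 * (exp((71/18) t) - 1) / (71/18) = 32*exp(71*t/18)/71 - 32/71.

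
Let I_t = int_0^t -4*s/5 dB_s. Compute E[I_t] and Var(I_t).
E[I_t] = 0; Var(I_t) = 16*t^3/75

The Itô integral of a deterministic integrand f(s) has mean 0 because each increment f(s) * (B_{s+ds} - B_s) has mean 0. By the Itô isometry:
  Var( int_0^t f(s) dB_s ) = E[ (int_0^t f(s) dB_s)^2 ] = int_0^t f(s)^2 ds.
Here f(s) = -4*s/5, so f(s)^2 = 16*s^2/25. Integrate:
  int_0^t (16*s^2/25) ds = 16*t^3/75.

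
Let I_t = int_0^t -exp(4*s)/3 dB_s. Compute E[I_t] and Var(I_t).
E[I_t] = 0; Var(I_t) = exp(8*t)/72 - 1/72

The Itô integral of a deterministic integrand f(s) has mean 0 because each increment f(s) * (B_{s+ds} - B_s) has mean 0. By the Itô isometry:
  Var( int_0^t f(s) dB_s ) = E[ (int_0^t f(s) dB_s)^2 ] = int_0^t f(s)^2 ds.
Here f(s) = -exp(4*s)/3, so f(s)^2 = exp(8*s)/9. Integrate:
  int_0^t (exp(8*s)/9) ds = exp(8*t)/72 - 1/72.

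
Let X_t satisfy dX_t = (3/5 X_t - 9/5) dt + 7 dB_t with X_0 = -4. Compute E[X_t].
E[X_t] = 3 - 7*exp(3*t/5)

Taking expectations and using E[dB_t] = 0, the mean m(t) = E[X_t] satisfies the ODE m'(t) = a m(t) + b with m(0) = x_0. With a = 3/5, b = -9/5, x_0 = -4, the solution is
  m(t) = x_0 * exp(a t) + (b/a) * (exp(a t) - 1)
       = (-4) * exp((3/5) t) + ((-9/5)/(3/5)) * (exp((3/5) t) - 1)
       = 3 - 7*exp(3*t/5).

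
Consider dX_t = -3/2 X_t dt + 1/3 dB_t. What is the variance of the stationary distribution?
lim Var(X_t) = 1/27

The OU SDE dX = -theta X dt + sigma dB admits the integrating factor exp(theta t): d(exp(theta t) X_t) = sigma exp(theta t) dB_t. Integrating from 0 to t gives X_t = x_0 * exp(-theta t) + sigma * int_0^t exp(-theta (t-s)) dB_s for any initial x_0. The Itô integral has variance (by the Itô isometry) sigma^2 * int_0^t exp(-2 theta (t - s)) ds = sigma^2 * (1 - exp(-2 theta t)) / (2 theta), independent of x_0.
With theta = 3/2, sigma = 1/3:
  Var(X_t) = (1/3)^2 * (1 - exp(-2*3/2 t)) / (2 * 3/2) = 1/27 - exp(-3*t)/27.
As t -> infinity, exp(-2*3/2 t) -> 0, so the stationary variance is sigma^2 / (2 theta) = 1/27.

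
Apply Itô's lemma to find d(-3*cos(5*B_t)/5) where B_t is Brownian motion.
d(-3*cos(5*B_t)/5) = (15*cos(5*B_t)/2) dt + (3*sin(5*B_t)) dB_t

Itô's formula for f(B_t) gives d f(B_t) = f'(B_t) dB_t + (1/2) f''(B_t) dt. Compute derivatives of f(x) = -3*cos(5*x)/5:
  f'(x)  = 3*sin(5*x)
  f''(x) = 15*cos(5*x)
Substitute x = B_t and multiply the f'' term by 1/2:
  drift     = (1/2) * (15*cos(5*x)) evaluated at B_t = 15*cos(5*B_t)/2
  diffusion = (3*sin(5*x)) evaluated at B_t = 3*sin(5*B_t)
Therefore d(-3*cos(5*B_t)/5) = (15*cos(5*B_t)/2) dt + (3*sin(5*B_t)) dB_t.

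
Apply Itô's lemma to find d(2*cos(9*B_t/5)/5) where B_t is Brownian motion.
d(2*cos(9*B_t/5)/5) = (-81*cos(9*B_t/5)/125) dt + (-18*sin(9*B_t/5)/25) dB_t

Itô's formula for f(B_t) gives d f(B_t) = f'(B_t) dB_t + (1/2) f''(B_t) dt. Compute derivatives of f(x) = 2*cos(9*x/5)/5:
  f'(x)  = -18*sin(9*x/5)/25
  f''(x) = -162*cos(9*x/5)/125
Substitute x = B_t and multiply the f'' term by 1/2:
  drift     = (1/2) * (-162*cos(9*x/5)/125) evaluated at B_t = -81*cos(9*B_t/5)/125
  diffusion = (-18*sin(9*x/5)/25) evaluated at B_t = -18*sin(9*B_t/5)/25
Therefore d(2*cos(9*B_t/5)/5) = (-81*cos(9*B_t/5)/125) dt + (-18*sin(9*B_t/5)/25) dB_t.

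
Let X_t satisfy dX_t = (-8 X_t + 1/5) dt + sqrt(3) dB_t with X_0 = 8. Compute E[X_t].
E[X_t] = 1/40 + 319*exp(-8*t)/40

Taking expectations and using E[dB_t] = 0, the mean m(t) = E[X_t] satisfies the ODE m'(t) = a m(t) + b with m(0) = x_0. With a = -8, b = 1/5, x_0 = 8, the solution is
  m(t) = x_0 * exp(a t) + (b/a) * (exp(a t) - 1)
       = 8 * exp((-8) t) + ((1/5)/(-8)) * (exp((-8) t) - 1)
       = 1/40 + 319*exp(-8*t)/40.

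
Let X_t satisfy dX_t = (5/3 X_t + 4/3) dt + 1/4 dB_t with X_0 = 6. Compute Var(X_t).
Var(X_t) = 3*exp(10*t/3)/160 - 3/160

The variance V(t) = Var(X_t) satisfies V'(t) = 2 a V(t) + c^2 with V(0) = 0 (drift coefficient is linear in X, diffusion is constant). With a = 5/3, c = 1/4, the solution is
  V(t) = (c^2 / (2 a)) * (exp(2 a t) - 1)
       = ((1/4)^2 / (2*(5/3))) * (exp((10/3) t) - 1)
       = 3*exp(10*t/3)/160 - 3/160.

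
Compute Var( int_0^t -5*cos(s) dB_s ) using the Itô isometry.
Var = 25*t/2 + 25*sin(2*t)/4

The Itô integral of a deterministic integrand f(s) has mean 0 because each increment f(s) * (B_{s+ds} - B_s) has mean 0. By the Itô isometry:
  Var( int_0^t f(s) dB_s ) = E[ (int_0^t f(s) dB_s)^2 ] = int_0^t f(s)^2 ds.
Here f(s) = -5*cos(s), so f(s)^2 = 25*cos(s)^2. Integrate:
  int_0^t (25*cos(s)^2) ds = 25*t/2 + 25*sin(2*t)/4.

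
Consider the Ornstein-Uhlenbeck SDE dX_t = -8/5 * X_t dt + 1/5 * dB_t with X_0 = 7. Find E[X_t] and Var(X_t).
E[X_t] = 7*exp(-8*t/5); Var(X_t) = 1/80 - exp(-16*t/5)/80

The OU SDE dX = -theta X dt + sigma dB admits the integrating factor exp(theta t): d(exp(theta t) X_t) = sigma exp(theta t) dB_t. Integrating from 0 to t:
  X_t = x_0 * exp(-theta t) + sigma * int_0^t exp(-theta (t-s)) dB_s.
The Itô integral has mean 0 and (by the Itô isometry) variance sigma^2 * int_0^t exp(-2 theta (t - s)) ds = sigma^2 * (1 - exp(-2 theta t)) / (2 theta).
With theta = 8/5, sigma = 1/5, x_0 = 7:
  E[X_t] = 7 * exp(-8/5 t) = 7*exp(-8*t/5)
  Var(X_t) = (1/5)^2 * (1 - exp(-2*8/5 t)) / (2 * 8/5) = 1/80 - exp(-16*t/5)/80.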